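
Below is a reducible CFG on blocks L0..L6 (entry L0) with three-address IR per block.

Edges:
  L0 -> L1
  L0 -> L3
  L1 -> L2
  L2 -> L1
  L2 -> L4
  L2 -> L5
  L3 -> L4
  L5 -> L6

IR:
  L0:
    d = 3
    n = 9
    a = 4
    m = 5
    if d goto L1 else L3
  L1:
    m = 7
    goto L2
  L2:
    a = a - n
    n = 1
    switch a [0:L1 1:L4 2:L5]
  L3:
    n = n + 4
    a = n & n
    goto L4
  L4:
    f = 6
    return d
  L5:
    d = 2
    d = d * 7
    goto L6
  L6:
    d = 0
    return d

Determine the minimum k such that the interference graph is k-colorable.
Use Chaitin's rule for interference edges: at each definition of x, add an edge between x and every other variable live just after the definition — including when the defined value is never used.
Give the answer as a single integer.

Answer: 4

Derivation:
Block summaries:
  L0: {a,d,m,n} / ∅
  L1: {m} / ∅
  L2: {a,n} / {a,n}
  L3: {a,n} / {n}
  L4: {f} / {d}
  L5: {d} / ∅
  L6: {d} / ∅

Backward fixpoint:
  live L0: ∅→{a,d,n}
  live L1: {a,d,n}→{a,d,n}
  live L2: {a,d,n}→{a,d,n}
  live L3: {d,n}→{d}
  live L4: {d}→∅
  live L5: ∅→∅
  live L6: ∅→∅

Conflict graph:
  a: {d,m,n}
  d: {a,f,m,n}
  f: {d}
  m: {a,d,n}
  n: {a,d,m}

Registers:
  {a,d,m,n} pairwise interfere (4-clique) ⇒ χ ≥ 4
  assign a→r1 d→r0 f→r1 m→r2 n→r3 — no edge inside a register ⇒ χ ≤ 4
  χ = 4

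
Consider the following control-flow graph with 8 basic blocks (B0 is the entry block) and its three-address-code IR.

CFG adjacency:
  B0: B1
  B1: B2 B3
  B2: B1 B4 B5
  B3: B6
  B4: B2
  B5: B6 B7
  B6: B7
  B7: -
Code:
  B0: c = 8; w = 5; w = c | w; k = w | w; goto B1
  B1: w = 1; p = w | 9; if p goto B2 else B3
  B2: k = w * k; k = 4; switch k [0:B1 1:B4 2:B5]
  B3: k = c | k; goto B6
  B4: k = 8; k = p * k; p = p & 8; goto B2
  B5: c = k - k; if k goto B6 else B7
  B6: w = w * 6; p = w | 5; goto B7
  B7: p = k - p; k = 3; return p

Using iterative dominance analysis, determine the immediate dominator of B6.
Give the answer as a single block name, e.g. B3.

Answer: B1

Derivation:
idom tree: B1←B0 B2←B1 B3←B1 B4←B2 B5←B2 B6←B1 B7←B1
Dom at joins:
  B1: preds {B0,B2}: {B0} ∩ {B0,B1,B2} = {B0}; idom=B0
  B2: preds {B1,B4}: {B0,B1} ∩ {B0,B1,B2,B4} = {B0,B1}; idom=B1
  B6: preds {B3,B5}: {B0,B1,B3} ∩ {B0,B1,B2,B5} = {B0,B1}; idom=B1
  B7: preds {B5,B6}: {B0,B1,B2,B5} ∩ {B0,B1,B6} = {B0,B1}; idom=B1

idom(B6) = B1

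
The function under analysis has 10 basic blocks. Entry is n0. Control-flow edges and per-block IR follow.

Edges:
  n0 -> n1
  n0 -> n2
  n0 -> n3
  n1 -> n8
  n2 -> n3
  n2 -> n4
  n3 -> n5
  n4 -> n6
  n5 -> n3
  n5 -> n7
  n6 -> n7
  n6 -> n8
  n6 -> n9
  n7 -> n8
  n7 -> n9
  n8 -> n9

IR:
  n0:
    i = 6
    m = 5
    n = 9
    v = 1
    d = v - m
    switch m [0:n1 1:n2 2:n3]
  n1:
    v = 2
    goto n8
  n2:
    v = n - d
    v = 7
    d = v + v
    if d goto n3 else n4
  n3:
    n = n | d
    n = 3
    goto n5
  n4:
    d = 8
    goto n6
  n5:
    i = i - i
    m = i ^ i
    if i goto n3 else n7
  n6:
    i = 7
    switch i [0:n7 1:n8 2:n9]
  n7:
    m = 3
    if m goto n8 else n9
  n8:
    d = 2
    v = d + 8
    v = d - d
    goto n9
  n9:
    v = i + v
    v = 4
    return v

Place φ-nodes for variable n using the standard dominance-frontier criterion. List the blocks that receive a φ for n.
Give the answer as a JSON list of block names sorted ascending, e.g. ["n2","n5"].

idom tree: n1←n0 n2←n0 n3←n0 n4←n2 n5←n3 n6←n4 n7←n0 n8←n0 n9←n0
Dom at joins:
  n3: preds {n0,n2,n5}: {n0} ∩ {n0,n2} ∩ {n0,n3,n5} = {n0}; idom=n0
  n7: preds {n5,n6}: {n0,n3,n5} ∩ {n0,n2,n4,n6} = {n0}; idom=n0
  n8: preds {n1,n6,n7}: {n0,n1} ∩ {n0,n2,n4,n6} ∩ {n0,n7} = {n0}; idom=n0
  n9: preds {n6,n7,n8}: {n0,n2,n4,n6} ∩ {n0,n7} ∩ {n0,n8} = {n0}; idom=n0

Frontier:
  n3←n0: walk · to n0
  n3←n2: walk n2 to n0
  n3←n5: walk n5→n3 to n0
  n7←n5: walk n5→n3 to n0
  n7←n6: walk n6→n4→n2 to n0
  n8←n1: walk n1 to n0
  n8←n6: walk n6→n4→n2 to n0
  n8←n7: walk n7 to n0
  n9←n6: walk n6→n4→n2 to n0
  n9←n7: walk n7 to n0
  n9←n8: walk n8 to n0
  n0: DF=∅
  n1: DF={n8}
  n2: DF={n3,n7,n8,n9}
  n3: DF={n3,n7}
  n4: DF={n7,n8,n9}
  n5: DF={n3,n7}
  n6: DF={n7,n8,n9}
  n7: DF={n8,n9}
  n8: DF={n9}
  n9: DF=∅

φ for n: defs {n0,n3}
  DF⁺ = {n3,n7,n8,n9}

Answer: ["n3", "n7", "n8", "n9"]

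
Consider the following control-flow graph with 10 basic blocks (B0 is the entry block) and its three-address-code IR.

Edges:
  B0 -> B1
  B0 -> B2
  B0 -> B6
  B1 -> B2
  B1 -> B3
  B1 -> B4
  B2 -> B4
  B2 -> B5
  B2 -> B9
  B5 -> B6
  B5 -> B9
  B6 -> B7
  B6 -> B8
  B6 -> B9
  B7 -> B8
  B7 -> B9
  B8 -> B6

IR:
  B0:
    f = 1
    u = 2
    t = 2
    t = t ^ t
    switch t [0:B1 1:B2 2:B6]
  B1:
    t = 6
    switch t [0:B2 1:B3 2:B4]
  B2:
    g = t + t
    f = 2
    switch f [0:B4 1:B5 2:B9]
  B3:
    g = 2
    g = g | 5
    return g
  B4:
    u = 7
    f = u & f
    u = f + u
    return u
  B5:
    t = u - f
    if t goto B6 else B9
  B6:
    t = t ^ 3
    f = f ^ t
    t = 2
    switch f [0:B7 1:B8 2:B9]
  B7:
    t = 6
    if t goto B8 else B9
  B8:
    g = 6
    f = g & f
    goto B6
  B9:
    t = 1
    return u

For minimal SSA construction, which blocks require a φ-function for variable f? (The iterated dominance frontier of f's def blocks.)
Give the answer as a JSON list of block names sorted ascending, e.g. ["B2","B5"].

Answer: ["B4", "B6", "B9"]

Working:
idom tree: B1←B0 B2←B0 B3←B1 B4←B0 B5←B2 B6←B0 B7←B6 B8←B6 B9←B0
Dom∩ at merges:
  B2: preds {B0,B1}: {B0} ∩ {B0,B1} = {B0}; idom=B0
  B4: preds {B1,B2}: {B0,B1} ∩ {B0,B2} = {B0}; idom=B0
  B6: preds {B0,B5,B8}: {B0} ∩ {B0,B2,B5} ∩ {B0,B6,B8} = {B0}; idom=B0
  B8: preds {B6,B7}: {B0,B6} ∩ {B0,B6,B7} = {B0,B6}; idom=B6
  B9: preds {B2,B5,B6,B7}: {B0,B2} ∩ {B0,B2,B5} ∩ {B0,B6} ∩ {B0,B6,B7} = {B0}; idom=B0

Frontier:
  join B2 pred B0: · stop@B0
  join B2 pred B1: B1 stop@B0
  join B4 pred B1: B1 stop@B0
  join B4 pred B2: B2 stop@B0
  join B6 pred B0: · stop@B0
  join B6 pred B5: B5→B2 stop@B0
  join B6 pred B8: B8→B6 stop@B0
  join B8 pred B6: · stop@B6
  join B8 pred B7: B7 stop@B6
  join B9 pred B2: B2 stop@B0
  join B9 pred B5: B5→B2 stop@B0
  join B9 pred B6: B6 stop@B0
  join B9 pred B7: B7→B6 stop@B0
  DF(B0)=∅
  DF(B1)={B2,B4}
  DF(B2)={B4,B6,B9}
  DF(B3)=∅
  DF(B4)=∅
  DF(B5)={B6,B9}
  DF(B6)={B6,B9}
  DF(B7)={B8,B9}
  DF(B8)={B6}
  DF(B9)=∅

φ for f: defs {B0,B2,B4,B6,B8}
  DF⁺ = {B4,B6,B9}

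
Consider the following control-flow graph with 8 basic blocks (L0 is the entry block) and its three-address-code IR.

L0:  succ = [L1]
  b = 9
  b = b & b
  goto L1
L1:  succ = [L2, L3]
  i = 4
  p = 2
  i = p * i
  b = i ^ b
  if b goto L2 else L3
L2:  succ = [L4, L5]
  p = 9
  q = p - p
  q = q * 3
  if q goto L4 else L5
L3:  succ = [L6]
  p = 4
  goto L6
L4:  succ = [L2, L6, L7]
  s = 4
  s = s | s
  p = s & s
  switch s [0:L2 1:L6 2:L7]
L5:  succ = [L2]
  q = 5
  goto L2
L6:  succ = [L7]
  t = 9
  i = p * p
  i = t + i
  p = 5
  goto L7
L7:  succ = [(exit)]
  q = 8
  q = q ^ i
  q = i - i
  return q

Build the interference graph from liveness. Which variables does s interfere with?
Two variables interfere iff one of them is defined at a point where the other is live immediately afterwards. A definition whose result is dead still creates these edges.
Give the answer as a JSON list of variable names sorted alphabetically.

def/use:
  L0: def={b} ue=∅
  L1: def={b,i,p} ue={b}
  L2: def={p,q} ue=∅
  L3: def={p} ue=∅
  L4: def={p,s} ue=∅
  L5: def={q} ue=∅
  L6: def={i,p,t} ue={p}
  L7: def={q} ue={i}

Liveness:
  L0: in=∅ out={b}
  L1: in={b} out={i}
  L2: in={i} out={i}
  L3: in=∅ out={p}
  L4: in={i} out={i,p}
  L5: in={i} out={i}
  L6: in={p} out={i}
  L7: in={i} out=∅

Interference:
  b — {i,p}
  i — {b,p,q,s,t}
  p — {b,i,s,t}
  q — {i}
  s — {i,p}
  t — {i,p}

N(s) = ["i", "p"]

Answer: ["i", "p"]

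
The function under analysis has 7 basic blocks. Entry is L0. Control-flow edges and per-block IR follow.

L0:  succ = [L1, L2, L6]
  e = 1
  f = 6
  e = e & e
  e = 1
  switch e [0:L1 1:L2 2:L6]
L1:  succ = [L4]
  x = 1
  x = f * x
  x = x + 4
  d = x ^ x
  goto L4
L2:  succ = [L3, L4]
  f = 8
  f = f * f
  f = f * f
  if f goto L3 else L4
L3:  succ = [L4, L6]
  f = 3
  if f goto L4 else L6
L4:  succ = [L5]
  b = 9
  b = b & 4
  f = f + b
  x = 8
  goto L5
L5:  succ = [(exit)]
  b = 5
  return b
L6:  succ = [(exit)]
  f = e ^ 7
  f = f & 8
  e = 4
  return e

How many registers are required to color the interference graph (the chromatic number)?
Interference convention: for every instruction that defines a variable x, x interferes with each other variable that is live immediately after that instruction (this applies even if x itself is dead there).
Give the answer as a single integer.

Answer: 2

Analysis:
Per-block:
  L0: {e,f} / ∅
  L1: {d,x} / {f}
  L2: {f} / ∅
  L3: {f} / ∅
  L4: {b,f,x} / {f}
  L5: {b} / ∅
  L6: {e,f} / {e}

Liveness:
  L0 li=∅ lo={e,f}
  L1 li={f} lo={f}
  L2 li={e} lo={e,f}
  L3 li={e} lo={e,f}
  L4 li={f} lo=∅
  L5 li=∅ lo=∅
  L6 li={e} lo=∅

Conflict graph:
  b — {f}
  d — {f}
  e — {f}
  f — {b,d,e,x}
  x — {f}

Colouring:
  {b,f} pairwise interfere (2-clique) ⇒ χ ≥ 2
  2-colouring: R0={f}  R1={b,d,e,x}
  χ = 2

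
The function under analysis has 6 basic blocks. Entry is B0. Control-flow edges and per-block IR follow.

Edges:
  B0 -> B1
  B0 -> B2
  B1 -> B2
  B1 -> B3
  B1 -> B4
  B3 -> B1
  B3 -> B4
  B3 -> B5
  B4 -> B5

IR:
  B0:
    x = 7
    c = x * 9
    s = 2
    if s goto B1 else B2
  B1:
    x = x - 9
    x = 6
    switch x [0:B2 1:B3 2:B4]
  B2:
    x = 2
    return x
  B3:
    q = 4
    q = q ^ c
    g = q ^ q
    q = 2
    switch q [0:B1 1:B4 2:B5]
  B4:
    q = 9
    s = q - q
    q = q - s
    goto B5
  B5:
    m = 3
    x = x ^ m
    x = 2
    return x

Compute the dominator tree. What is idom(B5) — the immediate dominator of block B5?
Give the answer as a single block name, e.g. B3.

idom tree: B1←B0 B2←B0 B3←B1 B4←B1 B5←B1
Dom∩ at merges:
  B1: preds {B0,B3}: {B0} ∩ {B0,B1,B3} = {B0}; idom=B0
  B2: preds {B0,B1}: {B0} ∩ {B0,B1} = {B0}; idom=B0
  B4: preds {B1,B3}: {B0,B1} ∩ {B0,B1,B3} = {B0,B1}; idom=B1
  B5: preds {B3,B4}: {B0,B1,B3} ∩ {B0,B1,B4} = {B0,B1}; idom=B1

idom(B5) = B1

Answer: B1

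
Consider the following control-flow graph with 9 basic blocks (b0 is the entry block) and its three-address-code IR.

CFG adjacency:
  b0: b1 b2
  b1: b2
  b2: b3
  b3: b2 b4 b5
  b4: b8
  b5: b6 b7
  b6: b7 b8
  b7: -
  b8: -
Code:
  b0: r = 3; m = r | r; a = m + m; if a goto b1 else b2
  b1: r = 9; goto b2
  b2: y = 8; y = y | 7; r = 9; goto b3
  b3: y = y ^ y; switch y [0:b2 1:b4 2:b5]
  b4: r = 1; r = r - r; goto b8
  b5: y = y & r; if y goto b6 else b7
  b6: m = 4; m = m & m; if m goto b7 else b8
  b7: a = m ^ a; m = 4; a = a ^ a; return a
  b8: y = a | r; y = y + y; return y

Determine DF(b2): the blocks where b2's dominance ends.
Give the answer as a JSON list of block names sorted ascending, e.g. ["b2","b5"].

idom tree: b1←b0 b2←b0 b3←b2 b4←b3 b5←b3 b6←b5 b7←b5 b8←b3
Join-block Dom:
  b2: preds {b0,b1,b3}: {b0} ∩ {b0,b1} ∩ {b0,b2,b3} = {b0}; idom=b0
  b7: preds {b5,b6}: {b0,b2,b3,b5} ∩ {b0,b2,b3,b5,b6} = {b0,b2,b3,b5}; idom=b5
  b8: preds {b4,b6}: {b0,b2,b3,b4} ∩ {b0,b2,b3,b5,b6} = {b0,b2,b3}; idom=b3

DF derivation:
  b2←b0: walk · to b0
  b2←b1: walk b1 to b0
  b2←b3: walk b3→b2 to b0
  b7←b5: walk · to b5
  b7←b6: walk b6 to b5
  b8←b4: walk b4 to b3
  b8←b6: walk b6→b5 to b3
  DF(b0)=∅
  DF(b1)={b2}
  DF(b2)={b2}
  DF(b3)={b2}
  DF(b4)={b8}
  DF(b5)={b8}
  DF(b6)={b7,b8}
  DF(b7)=∅
  DF(b8)=∅

DF(b2) = ["b2"]

Answer: ["b2"]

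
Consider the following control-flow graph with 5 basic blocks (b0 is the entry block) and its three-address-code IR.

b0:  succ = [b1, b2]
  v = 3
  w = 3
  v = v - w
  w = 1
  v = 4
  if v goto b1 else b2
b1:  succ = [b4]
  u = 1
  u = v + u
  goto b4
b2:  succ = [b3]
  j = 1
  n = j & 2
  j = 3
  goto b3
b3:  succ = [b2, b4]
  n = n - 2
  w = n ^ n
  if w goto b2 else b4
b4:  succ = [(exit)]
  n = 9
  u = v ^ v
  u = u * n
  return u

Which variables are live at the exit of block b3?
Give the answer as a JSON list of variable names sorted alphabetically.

Answer: ["v"]

Working:
Per-block:
  b0 def {v,w} use ∅
  b1 def {u} use {v}
  b2 def {j,n} use ∅
  b3 def {n,w} use {n}
  b4 def {n,u} use {v}

Liveness:
  b0 li=∅ lo={v}
  b1 li={v} lo={v}
  b2 li={v} lo={n,v}
  b3 li={n,v} lo={v}
  b4 li={v} lo=∅

live-out(b3) = ["v"]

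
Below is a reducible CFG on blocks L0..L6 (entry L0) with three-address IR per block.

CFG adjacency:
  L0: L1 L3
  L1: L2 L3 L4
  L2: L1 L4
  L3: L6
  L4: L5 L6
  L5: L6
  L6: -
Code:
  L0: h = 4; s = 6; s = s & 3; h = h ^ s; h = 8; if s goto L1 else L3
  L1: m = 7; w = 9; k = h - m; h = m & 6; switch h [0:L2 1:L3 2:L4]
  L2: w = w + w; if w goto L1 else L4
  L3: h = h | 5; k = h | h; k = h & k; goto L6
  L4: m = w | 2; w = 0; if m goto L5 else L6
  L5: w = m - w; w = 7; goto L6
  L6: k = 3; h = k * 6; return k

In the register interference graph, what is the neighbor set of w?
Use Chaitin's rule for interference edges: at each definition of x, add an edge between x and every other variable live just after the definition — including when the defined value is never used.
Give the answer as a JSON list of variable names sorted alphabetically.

Block summaries:
  L0: def={h,s} ue=∅
  L1: def={h,k,m,w} ue={h}
  L2: def={w} ue={w}
  L3: def={h,k} ue={h}
  L4: def={m,w} ue={w}
  L5: def={w} ue={m,w}
  L6: def={h,k} ue=∅

Liveness:
  L0 li=∅ lo={h}
  L1 li={h} lo={h,w}
  L2 li={h,w} lo={h,w}
  L3 li={h} lo=∅
  L4 li={w} lo={m,w}
  L5 li={m,w} lo=∅
  L6 li=∅ lo=∅

Interference:
  h — {k,m,s,w}
  k — {h,m,w}
  m — {h,k,w}
  s — {h}
  w — {h,k,m}

N(w) = ["h", "k", "m"]

Answer: ["h", "k", "m"]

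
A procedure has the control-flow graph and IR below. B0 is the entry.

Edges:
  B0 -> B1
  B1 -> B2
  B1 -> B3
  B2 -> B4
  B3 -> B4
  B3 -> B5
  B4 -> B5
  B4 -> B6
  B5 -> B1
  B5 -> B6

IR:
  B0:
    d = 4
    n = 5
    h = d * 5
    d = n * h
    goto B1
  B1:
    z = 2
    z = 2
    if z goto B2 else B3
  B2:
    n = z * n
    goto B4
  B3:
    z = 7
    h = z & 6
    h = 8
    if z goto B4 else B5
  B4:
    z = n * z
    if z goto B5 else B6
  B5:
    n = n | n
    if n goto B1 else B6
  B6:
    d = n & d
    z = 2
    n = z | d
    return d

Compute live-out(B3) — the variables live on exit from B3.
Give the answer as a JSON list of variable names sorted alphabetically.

def/use:
  B0: def={d,h,n} ue=∅
  B1: def={z} ue=∅
  B2: def={n} ue={n,z}
  B3: def={h,z} ue=∅
  B4: def={z} ue={n,z}
  B5: def={n} ue={n}
  B6: def={d,n,z} ue={d,n}

Live sets:
  live B0: ∅→{d,n}
  live B1: {d,n}→{d,n,z}
  live B2: {d,n,z}→{d,n,z}
  live B3: {d,n}→{d,n,z}
  live B4: {d,n,z}→{d,n}
  live B5: {d,n}→{d,n}
  live B6: {d,n}→∅

live-out(B3) = ["d", "n", "z"]

Answer: ["d", "n", "z"]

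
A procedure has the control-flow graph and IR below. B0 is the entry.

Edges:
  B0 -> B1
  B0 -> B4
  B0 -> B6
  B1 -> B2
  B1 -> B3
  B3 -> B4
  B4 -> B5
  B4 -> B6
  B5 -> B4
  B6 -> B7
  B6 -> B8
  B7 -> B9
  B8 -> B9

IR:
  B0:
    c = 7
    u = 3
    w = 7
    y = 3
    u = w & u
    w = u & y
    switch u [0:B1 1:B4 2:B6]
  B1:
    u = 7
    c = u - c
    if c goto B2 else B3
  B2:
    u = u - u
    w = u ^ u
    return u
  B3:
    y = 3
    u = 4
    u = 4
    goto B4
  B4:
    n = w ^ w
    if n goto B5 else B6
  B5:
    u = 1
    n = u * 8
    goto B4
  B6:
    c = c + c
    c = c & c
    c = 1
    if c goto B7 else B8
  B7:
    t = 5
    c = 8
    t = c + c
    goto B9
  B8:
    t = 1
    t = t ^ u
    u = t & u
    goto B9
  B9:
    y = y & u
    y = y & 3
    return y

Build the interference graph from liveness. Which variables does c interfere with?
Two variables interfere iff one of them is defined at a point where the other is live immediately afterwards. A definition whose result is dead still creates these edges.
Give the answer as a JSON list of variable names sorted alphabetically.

Answer: ["n", "u", "w", "y"]

Analysis:
def/use:
  B0 def {c,u,w,y} use ∅
  B1 def {c,u} use {c}
  B2 def {u,w} use {u}
  B3 def {u,y} use ∅
  B4 def {n} use {w}
  B5 def {n,u} use ∅
  B6 def {c} use {c}
  B7 def {c,t} use ∅
  B8 def {t,u} use {u}
  B9 def {y} use {u,y}

Live sets:
  B0: in=∅ out={c,u,w,y}
  B1: in={c,w} out={c,u,w}
  B2: in={u} out=∅
  B3: in={c,w} out={c,u,w,y}
  B4: in={c,u,w,y} out={c,u,w,y}
  B5: in={c,w,y} out={c,u,w,y}
  B6: in={c,u,y} out={u,y}
  B7: in={u,y} out={u,y}
  B8: in={u,y} out={u,y}
  B9: in={u,y} out=∅

Conflict graph:
  c↔{n,u,w,y}
  n↔{c,u,w,y}
  t↔{u,y}
  u↔{c,n,t,w,y}
  w↔{c,n,u,y}
  y↔{c,n,t,u,w}

N(c) = ["n", "u", "w", "y"]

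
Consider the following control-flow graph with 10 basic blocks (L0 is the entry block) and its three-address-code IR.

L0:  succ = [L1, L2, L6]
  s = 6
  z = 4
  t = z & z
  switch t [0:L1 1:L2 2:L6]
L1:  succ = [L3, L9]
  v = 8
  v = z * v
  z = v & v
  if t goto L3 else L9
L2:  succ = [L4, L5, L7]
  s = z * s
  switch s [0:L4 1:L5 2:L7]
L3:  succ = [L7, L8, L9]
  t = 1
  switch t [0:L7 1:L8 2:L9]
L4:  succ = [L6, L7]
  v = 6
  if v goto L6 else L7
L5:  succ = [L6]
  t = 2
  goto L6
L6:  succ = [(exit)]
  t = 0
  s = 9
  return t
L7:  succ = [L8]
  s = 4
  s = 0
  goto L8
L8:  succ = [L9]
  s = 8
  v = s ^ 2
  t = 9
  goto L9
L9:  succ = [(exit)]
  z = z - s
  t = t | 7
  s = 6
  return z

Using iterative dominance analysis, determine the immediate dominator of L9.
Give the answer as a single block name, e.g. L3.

idom tree: L1←L0 L2←L0 L3←L1 L4←L2 L5←L2 L6←L0 L7←L0 L8←L0 L9←L0
Dom∩ at merges:
  L6: preds {L0,L4,L5}: {L0} ∩ {L0,L2,L4} ∩ {L0,L2,L5} = {L0}; idom=L0
  L7: preds {L2,L3,L4}: {L0,L2} ∩ {L0,L1,L3} ∩ {L0,L2,L4} = {L0}; idom=L0
  L8: preds {L3,L7}: {L0,L1,L3} ∩ {L0,L7} = {L0}; idom=L0
  L9: preds {L1,L3,L8}: {L0,L1} ∩ {L0,L1,L3} ∩ {L0,L8} = {L0}; idom=L0

idom(L9) = L0

Answer: L0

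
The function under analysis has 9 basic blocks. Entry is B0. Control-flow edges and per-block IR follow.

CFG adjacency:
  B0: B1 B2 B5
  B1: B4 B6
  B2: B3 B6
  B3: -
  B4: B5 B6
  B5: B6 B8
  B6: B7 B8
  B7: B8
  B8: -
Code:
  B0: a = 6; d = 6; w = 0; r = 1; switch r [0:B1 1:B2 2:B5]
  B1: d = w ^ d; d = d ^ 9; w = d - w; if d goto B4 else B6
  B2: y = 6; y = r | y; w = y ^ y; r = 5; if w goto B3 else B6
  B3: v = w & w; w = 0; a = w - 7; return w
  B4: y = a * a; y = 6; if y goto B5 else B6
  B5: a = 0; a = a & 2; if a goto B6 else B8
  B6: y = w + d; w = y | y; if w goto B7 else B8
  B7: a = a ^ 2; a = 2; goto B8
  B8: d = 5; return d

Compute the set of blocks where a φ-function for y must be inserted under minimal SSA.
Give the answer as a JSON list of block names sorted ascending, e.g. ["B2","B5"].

Answer: ["B5", "B6", "B8"]

Analysis:
idom tree: B1←B0 B2←B0 B3←B2 B4←B1 B5←B0 B6←B0 B7←B6 B8←B0
Dom∩ at merges:
  B5: preds {B0,B4}: {B0} ∩ {B0,B1,B4} = {B0}; idom=B0
  B6: preds {B1,B2,B4,B5}: {B0,B1} ∩ {B0,B2} ∩ {B0,B1,B4} ∩ {B0,B5} = {B0}; idom=B0
  B8: preds {B5,B6,B7}: {B0,B5} ∩ {B0,B6} ∩ {B0,B6,B7} = {B0}; idom=B0

Frontier:
  B5←B0: walk · to B0
  B5←B4: walk B4→B1 to B0
  B6←B1: walk B1 to B0
  B6←B2: walk B2 to B0
  B6←B4: walk B4→B1 to B0
  B6←B5: walk B5 to B0
  B8←B5: walk B5 to B0
  B8←B6: walk B6 to B0
  B8←B7: walk B7→B6 to B0
  DF(B0)=∅
  DF(B1)={B5,B6}
  DF(B2)={B6}
  DF(B3)=∅
  DF(B4)={B5,B6}
  DF(B5)={B6,B8}
  DF(B6)={B8}
  DF(B7)={B8}
  DF(B8)=∅

φ for y: defs {B2,B4,B6}
  DF⁺ = {B5,B6,B8}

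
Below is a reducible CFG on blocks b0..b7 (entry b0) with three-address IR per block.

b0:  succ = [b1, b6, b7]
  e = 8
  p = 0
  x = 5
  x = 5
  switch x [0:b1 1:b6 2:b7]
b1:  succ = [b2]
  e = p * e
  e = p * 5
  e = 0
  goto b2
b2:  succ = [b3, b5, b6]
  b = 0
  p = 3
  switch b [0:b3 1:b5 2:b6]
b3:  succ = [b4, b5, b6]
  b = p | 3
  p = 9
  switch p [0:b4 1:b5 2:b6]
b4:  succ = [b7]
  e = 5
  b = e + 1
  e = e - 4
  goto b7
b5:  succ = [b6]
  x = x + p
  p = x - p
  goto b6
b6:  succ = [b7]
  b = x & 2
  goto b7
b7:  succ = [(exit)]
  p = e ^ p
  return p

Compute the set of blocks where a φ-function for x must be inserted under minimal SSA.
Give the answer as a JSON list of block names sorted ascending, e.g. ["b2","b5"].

idom tree: b1←b0 b2←b1 b3←b2 b4←b3 b5←b2 b6←b0 b7←b0
Join-block Dom:
  b5: preds {b2,b3}: {b0,b1,b2} ∩ {b0,b1,b2,b3} = {b0,b1,b2}; idom=b2
  b6: preds {b0,b2,b3,b5}: {b0} ∩ {b0,b1,b2} ∩ {b0,b1,b2,b3} ∩ {b0,b1,b2,b5} = {b0}; idom=b0
  b7: preds {b0,b4,b6}: {b0} ∩ {b0,b1,b2,b3,b4} ∩ {b0,b6} = {b0}; idom=b0

Frontier:
  join b5 pred b2: · stop@b2
  join b5 pred b3: b3 stop@b2
  join b6 pred b0: · stop@b0
  join b6 pred b2: b2→b1 stop@b0
  join b6 pred b3: b3→b2→b1 stop@b0
  join b6 pred b5: b5→b2→b1 stop@b0
  join b7 pred b0: · stop@b0
  join b7 pred b4: b4→b3→b2→b1 stop@b0
  join b7 pred b6: b6 stop@b0
  b0: DF=∅
  b1: DF={b6,b7}
  b2: DF={b6,b7}
  b3: DF={b5,b6,b7}
  b4: DF={b7}
  b5: DF={b6}
  b6: DF={b7}
  b7: DF=∅

φ for x: defs {b0,b5}
  DF⁺ = {b6,b7}

Answer: ["b6", "b7"]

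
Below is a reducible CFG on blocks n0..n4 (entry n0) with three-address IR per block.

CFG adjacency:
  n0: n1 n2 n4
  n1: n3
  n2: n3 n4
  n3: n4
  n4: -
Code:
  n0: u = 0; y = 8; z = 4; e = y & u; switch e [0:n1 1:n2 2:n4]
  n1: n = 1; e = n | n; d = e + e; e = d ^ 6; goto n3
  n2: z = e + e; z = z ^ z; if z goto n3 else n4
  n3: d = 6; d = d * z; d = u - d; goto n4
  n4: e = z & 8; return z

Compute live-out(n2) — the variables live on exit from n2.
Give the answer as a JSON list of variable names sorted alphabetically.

Answer: ["u", "z"]

Working:
Block summaries:
  n0: {e,u,y,z} / ∅
  n1: {d,e,n} / ∅
  n2: {z} / {e}
  n3: {d} / {u,z}
  n4: {e} / {z}

Backward fixpoint:
  n0: in=∅ out={e,u,z}
  n1: in={u,z} out={u,z}
  n2: in={e,u} out={u,z}
  n3: in={u,z} out={z}
  n4: in={z} out=∅

live-out(n2) = ["u", "z"]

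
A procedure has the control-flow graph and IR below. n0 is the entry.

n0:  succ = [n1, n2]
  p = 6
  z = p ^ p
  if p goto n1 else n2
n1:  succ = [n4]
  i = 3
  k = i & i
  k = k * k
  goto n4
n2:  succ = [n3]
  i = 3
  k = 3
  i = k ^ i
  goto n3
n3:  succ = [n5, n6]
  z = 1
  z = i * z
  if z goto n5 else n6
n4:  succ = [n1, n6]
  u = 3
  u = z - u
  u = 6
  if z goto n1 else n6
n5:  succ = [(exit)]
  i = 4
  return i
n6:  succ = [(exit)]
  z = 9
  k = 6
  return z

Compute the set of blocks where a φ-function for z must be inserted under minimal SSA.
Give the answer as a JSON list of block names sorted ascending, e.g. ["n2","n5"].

Answer: ["n6"]

Analysis:
idom tree: n1←n0 n2←n0 n3←n2 n4←n1 n5←n3 n6←n0
Dom∩ at merges:
  n1: preds {n0,n4}: {n0} ∩ {n0,n1,n4} = {n0}; idom=n0
  n6: preds {n3,n4}: {n0,n2,n3} ∩ {n0,n1,n4} = {n0}; idom=n0

Frontier:
  n1←n0: walk · to n0
  n1←n4: walk n4→n1 to n0
  n6←n3: walk n3→n2 to n0
  n6←n4: walk n4→n1 to n0
  n0 → ∅
  n1 → {n1,n6}
  n2 → {n6}
  n3 → {n6}
  n4 → {n1,n6}
  n5 → ∅
  n6 → ∅

φ for z: defs {n0,n3,n6}
  DF⁺ = {n6}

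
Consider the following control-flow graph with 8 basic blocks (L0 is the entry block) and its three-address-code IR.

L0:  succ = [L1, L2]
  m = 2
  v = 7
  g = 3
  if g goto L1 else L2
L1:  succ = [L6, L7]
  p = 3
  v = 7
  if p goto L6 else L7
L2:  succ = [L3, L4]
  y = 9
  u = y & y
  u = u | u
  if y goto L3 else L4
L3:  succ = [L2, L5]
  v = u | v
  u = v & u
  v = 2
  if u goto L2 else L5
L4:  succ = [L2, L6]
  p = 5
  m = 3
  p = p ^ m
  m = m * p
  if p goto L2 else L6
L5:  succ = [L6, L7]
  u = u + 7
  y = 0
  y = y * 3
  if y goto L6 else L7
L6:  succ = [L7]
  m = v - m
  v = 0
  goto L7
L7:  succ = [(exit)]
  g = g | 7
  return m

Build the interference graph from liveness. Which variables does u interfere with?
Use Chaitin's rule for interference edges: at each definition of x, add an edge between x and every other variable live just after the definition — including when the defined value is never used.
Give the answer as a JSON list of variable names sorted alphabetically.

def/use:
  L0 def {g,m,v} use ∅
  L1 def {p,v} use ∅
  L2 def {u,y} use ∅
  L3 def {u,v} use {u,v}
  L4 def {m,p} use ∅
  L5 def {u,y} use {u}
  L6 def {m,v} use {m,v}
  L7 def {g} use {g,m}

Live sets:
  L0 li=∅ lo={g,m,v}
  L1 li={g,m} lo={g,m,v}
  L2 li={g,m,v} lo={g,m,u,v}
  L3 li={g,m,u,v} lo={g,m,u,v}
  L4 li={g,v} lo={g,m,v}
  L5 li={g,m,u,v} lo={g,m,v}
  L6 li={g,m,v} lo={g,m}
  L7 li={g,m} lo=∅

Interfere edges:
  g — {m,p,u,v,y}
  m — {g,p,u,v,y}
  p — {g,m,v}
  u — {g,m,v,y}
  v — {g,m,p,u,y}
  y — {g,m,u,v}

N(u) = ["g", "m", "v", "y"]

Answer: ["g", "m", "v", "y"]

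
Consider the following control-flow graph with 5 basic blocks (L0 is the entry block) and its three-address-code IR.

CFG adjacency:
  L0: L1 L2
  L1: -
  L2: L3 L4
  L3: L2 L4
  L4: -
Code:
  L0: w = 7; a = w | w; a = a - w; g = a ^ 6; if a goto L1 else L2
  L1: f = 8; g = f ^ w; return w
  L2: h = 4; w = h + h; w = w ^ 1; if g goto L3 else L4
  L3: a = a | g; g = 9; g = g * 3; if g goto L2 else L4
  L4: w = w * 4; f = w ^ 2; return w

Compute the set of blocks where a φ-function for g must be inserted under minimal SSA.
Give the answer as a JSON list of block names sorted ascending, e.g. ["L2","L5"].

Answer: ["L2", "L4"]

Working:
idom tree: L1←L0 L2←L0 L3←L2 L4←L2
Dom at joins:
  L2: preds {L0,L3}: {L0} ∩ {L0,L2,L3} = {L0}; idom=L0
  L4: preds {L2,L3}: {L0,L2} ∩ {L0,L2,L3} = {L0,L2}; idom=L2

DF derivation:
  L2←L0: walk · to L0
  L2←L3: walk L3→L2 to L0
  L4←L2: walk · to L2
  L4←L3: walk L3 to L2
  DF(L0)=∅
  DF(L1)=∅
  DF(L2)={L2}
  DF(L3)={L2,L4}
  DF(L4)=∅

φ for g: defs {L0,L1,L3}
  DF⁺ = {L2,L4}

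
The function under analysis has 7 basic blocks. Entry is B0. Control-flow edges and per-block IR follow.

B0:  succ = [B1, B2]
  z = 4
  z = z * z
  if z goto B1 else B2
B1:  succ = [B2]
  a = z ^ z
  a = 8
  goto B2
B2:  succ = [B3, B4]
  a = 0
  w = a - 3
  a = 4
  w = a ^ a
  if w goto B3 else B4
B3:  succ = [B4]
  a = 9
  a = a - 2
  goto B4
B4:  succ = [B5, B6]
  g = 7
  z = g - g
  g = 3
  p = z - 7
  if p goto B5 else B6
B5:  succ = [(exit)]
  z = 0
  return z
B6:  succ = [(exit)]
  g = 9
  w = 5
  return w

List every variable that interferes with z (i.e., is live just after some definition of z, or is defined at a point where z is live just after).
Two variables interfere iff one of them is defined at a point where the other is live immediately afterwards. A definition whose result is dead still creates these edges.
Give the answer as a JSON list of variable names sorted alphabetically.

def/use:
  B0: def={z} ue=∅
  B1: def={a} ue={z}
  B2: def={a,w} ue=∅
  B3: def={a} ue=∅
  B4: def={g,p,z} ue=∅
  B5: def={z} ue=∅
  B6: def={g,w} ue=∅

Live sets:
  B0 li=∅ lo={z}
  B1 li={z} lo=∅
  B2 li=∅ lo=∅
  B3 li=∅ lo=∅
  B4 li=∅ lo=∅
  B5 li=∅ lo=∅
  B6 li=∅ lo=∅

Conflict graph:
  a↔∅
  g↔{z}
  p↔∅
  w↔∅
  z↔{g}

N(z) = ["g"]

Answer: ["g"]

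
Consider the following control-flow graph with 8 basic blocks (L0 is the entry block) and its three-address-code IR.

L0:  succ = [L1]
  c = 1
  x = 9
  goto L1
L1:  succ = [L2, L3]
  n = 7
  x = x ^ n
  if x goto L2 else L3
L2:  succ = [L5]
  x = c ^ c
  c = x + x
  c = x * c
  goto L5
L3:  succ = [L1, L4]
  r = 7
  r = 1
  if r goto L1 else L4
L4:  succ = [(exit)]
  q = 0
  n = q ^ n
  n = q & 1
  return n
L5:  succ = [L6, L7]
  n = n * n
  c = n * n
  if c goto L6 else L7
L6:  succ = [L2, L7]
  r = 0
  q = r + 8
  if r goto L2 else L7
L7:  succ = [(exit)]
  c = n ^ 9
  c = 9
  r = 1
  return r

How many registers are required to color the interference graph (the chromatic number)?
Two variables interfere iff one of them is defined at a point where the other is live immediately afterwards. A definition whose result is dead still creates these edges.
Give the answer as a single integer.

def/use:
  L0 def {c,x} use ∅
  L1 def {n,x} use {x}
  L2 def {c,x} use {c}
  L3 def {r} use ∅
  L4 def {n,q} use {n}
  L5 def {c,n} use {n}
  L6 def {q,r} use ∅
  L7 def {c,r} use {n}

Backward fixpoint:
  L0 li=∅ lo={c,x}
  L1 li={c,x} lo={c,n,x}
  L2 li={c,n} lo={n}
  L3 li={c,n,x} lo={c,n,x}
  L4 li={n} lo=∅
  L5 li={n} lo={c,n}
  L6 li={c,n} lo={c,n}
  L7 li={n} lo=∅

Conflict graph:
  c — {n,q,r,x}
  n — {c,q,r,x}
  q — {c,n,r}
  r — {c,n,q,x}
  x — {c,n,r}

Chromatic number:
  {c,n,q,r} pairwise interfere (4-clique) ⇒ χ ≥ 4
  assign c→r0 n→r1 q→r3 r→r2 x→r3 — no edge inside a register ⇒ χ ≤ 4
  χ = 4

Answer: 4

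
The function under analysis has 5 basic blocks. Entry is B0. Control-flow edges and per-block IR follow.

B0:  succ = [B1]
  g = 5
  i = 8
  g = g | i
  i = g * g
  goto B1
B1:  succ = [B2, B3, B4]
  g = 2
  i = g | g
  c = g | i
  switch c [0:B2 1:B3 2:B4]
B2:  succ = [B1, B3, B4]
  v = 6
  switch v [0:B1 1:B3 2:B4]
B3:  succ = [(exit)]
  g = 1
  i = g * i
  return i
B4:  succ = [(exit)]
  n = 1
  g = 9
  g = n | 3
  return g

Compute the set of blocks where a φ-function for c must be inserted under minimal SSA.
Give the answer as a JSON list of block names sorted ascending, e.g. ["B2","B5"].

idom tree: B1←B0 B2←B1 B3←B1 B4←B1
Dom∩ at merges:
  B1: preds {B0,B2}: {B0} ∩ {B0,B1,B2} = {B0}; idom=B0
  B3: preds {B1,B2}: {B0,B1} ∩ {B0,B1,B2} = {B0,B1}; idom=B1
  B4: preds {B1,B2}: {B0,B1} ∩ {B0,B1,B2} = {B0,B1}; idom=B1

DF walk-up:
  B1←B0: walk · to B0
  B1←B2: walk B2→B1 to B0
  B3←B1: walk · to B1
  B3←B2: walk B2 to B1
  B4←B1: walk · to B1
  B4←B2: walk B2 to B1
  DF(B0)=∅
  DF(B1)={B1}
  DF(B2)={B1,B3,B4}
  DF(B3)=∅
  DF(B4)=∅

φ for c: defs {B1}
  DF⁺ = {B1}

Answer: ["B1"]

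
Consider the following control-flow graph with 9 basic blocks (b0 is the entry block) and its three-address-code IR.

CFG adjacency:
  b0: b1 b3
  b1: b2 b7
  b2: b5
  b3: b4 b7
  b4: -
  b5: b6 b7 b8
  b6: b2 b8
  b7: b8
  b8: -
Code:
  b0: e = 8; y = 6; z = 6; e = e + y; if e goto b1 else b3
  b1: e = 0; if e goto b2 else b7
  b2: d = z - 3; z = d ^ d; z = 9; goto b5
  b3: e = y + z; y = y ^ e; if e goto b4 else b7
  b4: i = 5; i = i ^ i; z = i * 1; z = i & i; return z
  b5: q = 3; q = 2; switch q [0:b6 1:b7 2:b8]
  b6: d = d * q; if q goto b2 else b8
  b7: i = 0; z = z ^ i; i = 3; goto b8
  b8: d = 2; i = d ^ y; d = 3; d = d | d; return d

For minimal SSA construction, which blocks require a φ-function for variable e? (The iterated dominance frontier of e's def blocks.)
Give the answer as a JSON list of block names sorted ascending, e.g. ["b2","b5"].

Answer: ["b7", "b8"]

Derivation:
idom tree: b1←b0 b2←b1 b3←b0 b4←b3 b5←b2 b6←b5 b7←b0 b8←b0
Join-block Dom:
  b2: preds {b1,b6}: {b0,b1} ∩ {b0,b1,b2,b5,b6} = {b0,b1}; idom=b1
  b7: preds {b1,b3,b5}: {b0,b1} ∩ {b0,b3} ∩ {b0,b1,b2,b5} = {b0}; idom=b0
  b8: preds {b5,b6,b7}: {b0,b1,b2,b5} ∩ {b0,b1,b2,b5,b6} ∩ {b0,b7} = {b0}; idom=b0

DF derivation:
  join b2 pred b1: · stop@b1
  join b2 pred b6: b6→b5→b2 stop@b1
  join b7 pred b1: b1 stop@b0
  join b7 pred b3: b3 stop@b0
  join b7 pred b5: b5→b2→b1 stop@b0
  join b8 pred b5: b5→b2→b1 stop@b0
  join b8 pred b6: b6→b5→b2→b1 stop@b0
  join b8 pred b7: b7 stop@b0
  DF(b0)=∅
  DF(b1)={b7,b8}
  DF(b2)={b2,b7,b8}
  DF(b3)={b7}
  DF(b4)=∅
  DF(b5)={b2,b7,b8}
  DF(b6)={b2,b8}
  DF(b7)={b8}
  DF(b8)=∅

φ for e: defs {b0,b1,b3}
  DF⁺ = {b7,b8}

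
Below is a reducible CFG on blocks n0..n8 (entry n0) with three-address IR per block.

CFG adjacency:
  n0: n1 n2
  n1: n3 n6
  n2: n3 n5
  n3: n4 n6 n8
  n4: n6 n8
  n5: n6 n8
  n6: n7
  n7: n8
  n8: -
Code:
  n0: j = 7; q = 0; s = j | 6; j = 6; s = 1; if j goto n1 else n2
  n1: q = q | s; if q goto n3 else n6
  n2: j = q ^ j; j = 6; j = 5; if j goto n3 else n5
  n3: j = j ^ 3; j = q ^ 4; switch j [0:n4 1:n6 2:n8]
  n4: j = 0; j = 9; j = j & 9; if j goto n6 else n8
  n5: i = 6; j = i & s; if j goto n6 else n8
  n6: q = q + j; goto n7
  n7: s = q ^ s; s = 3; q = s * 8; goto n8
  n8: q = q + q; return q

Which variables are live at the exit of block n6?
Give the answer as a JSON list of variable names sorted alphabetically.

Answer: ["q", "s"]

Working:
Block summaries:
  n0 def {j,q,s} use ∅
  n1 def {q} use {q,s}
  n2 def {j} use {j,q}
  n3 def {j} use {j,q}
  n4 def {j} use ∅
  n5 def {i,j} use {s}
  n6 def {q} use {j,q}
  n7 def {q,s} use {q,s}
  n8 def {q} use {q}

Liveness:
  n0: in=∅ out={j,q,s}
  n1: in={j,q,s} out={j,q,s}
  n2: in={j,q,s} out={j,q,s}
  n3: in={j,q,s} out={j,q,s}
  n4: in={q,s} out={j,q,s}
  n5: in={q,s} out={j,q,s}
  n6: in={j,q,s} out={q,s}
  n7: in={q,s} out={q}
  n8: in={q} out=∅

live-out(n6) = ["q", "s"]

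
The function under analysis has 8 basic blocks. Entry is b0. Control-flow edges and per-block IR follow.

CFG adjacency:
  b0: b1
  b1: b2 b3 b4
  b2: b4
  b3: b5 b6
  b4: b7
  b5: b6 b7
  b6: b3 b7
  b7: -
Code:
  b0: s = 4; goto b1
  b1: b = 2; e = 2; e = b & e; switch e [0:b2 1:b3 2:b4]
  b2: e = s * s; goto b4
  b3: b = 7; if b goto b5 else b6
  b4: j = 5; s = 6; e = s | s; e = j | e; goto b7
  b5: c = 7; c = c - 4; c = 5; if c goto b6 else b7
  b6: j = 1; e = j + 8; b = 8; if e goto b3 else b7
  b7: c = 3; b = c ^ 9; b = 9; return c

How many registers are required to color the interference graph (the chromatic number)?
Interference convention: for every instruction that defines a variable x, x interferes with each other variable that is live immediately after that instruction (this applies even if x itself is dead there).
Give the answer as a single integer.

Answer: 3

Analysis:
def/use:
  b0 def {s} use ∅
  b1 def {b,e} use ∅
  b2 def {e} use {s}
  b3 def {b} use ∅
  b4 def {e,j,s} use ∅
  b5 def {c} use ∅
  b6 def {b,e,j} use ∅
  b7 def {b,c} use ∅

Live sets:
  b0 li=∅ lo={s}
  b1 li={s} lo={s}
  b2 li={s} lo=∅
  b3 li=∅ lo=∅
  b4 li=∅ lo=∅
  b5 li=∅ lo=∅
  b6 li=∅ lo=∅
  b7 li=∅ lo=∅

Conflict graph:
  b: {c,e,s}
  c: {b}
  e: {b,j,s}
  j: {e,s}
  s: {b,e,j}

Registers:
  lower bound: {b,e,s} mutually conflict ⇒ χ ≥ 3
  assign b→c0 c→c1 e→c1 j→c0 s→c2 — no edge inside a register ⇒ χ ≤ 3
  χ = 3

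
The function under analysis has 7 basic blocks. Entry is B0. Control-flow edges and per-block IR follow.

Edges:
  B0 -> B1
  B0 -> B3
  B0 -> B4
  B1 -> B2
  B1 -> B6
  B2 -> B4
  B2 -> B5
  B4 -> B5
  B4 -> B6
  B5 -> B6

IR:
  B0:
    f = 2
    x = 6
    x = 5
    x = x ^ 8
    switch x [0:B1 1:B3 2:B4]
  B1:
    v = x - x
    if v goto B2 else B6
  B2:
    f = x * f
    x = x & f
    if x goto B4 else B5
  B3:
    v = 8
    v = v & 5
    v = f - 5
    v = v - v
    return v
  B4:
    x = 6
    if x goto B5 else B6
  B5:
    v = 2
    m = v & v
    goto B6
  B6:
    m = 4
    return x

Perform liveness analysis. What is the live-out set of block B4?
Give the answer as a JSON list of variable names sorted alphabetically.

Per-block:
  B0: def={f,x} ue=∅
  B1: def={v} ue={x}
  B2: def={f,x} ue={f,x}
  B3: def={v} ue={f}
  B4: def={x} ue=∅
  B5: def={m,v} ue=∅
  B6: def={m} ue={x}

Liveness:
  B0 li=∅ lo={f,x}
  B1 li={f,x} lo={f,x}
  B2 li={f,x} lo={x}
  B3 li={f} lo=∅
  B4 li=∅ lo={x}
  B5 li={x} lo={x}
  B6 li={x} lo=∅

live-out(B4) = ["x"]

Answer: ["x"]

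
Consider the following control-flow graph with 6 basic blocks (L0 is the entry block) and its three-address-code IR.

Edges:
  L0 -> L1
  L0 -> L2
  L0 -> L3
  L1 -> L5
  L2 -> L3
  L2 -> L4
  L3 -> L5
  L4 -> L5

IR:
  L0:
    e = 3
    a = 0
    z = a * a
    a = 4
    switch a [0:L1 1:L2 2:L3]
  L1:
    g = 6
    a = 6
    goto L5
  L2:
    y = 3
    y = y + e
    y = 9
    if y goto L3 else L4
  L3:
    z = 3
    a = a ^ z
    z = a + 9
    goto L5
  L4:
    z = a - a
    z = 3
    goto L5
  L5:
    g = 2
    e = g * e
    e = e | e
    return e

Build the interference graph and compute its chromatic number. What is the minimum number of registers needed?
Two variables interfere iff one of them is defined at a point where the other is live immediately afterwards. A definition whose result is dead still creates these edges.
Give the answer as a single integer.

Block summaries:
  L0: def={a,e,z} ue=∅
  L1: def={a,g} ue=∅
  L2: def={y} ue={e}
  L3: def={a,z} ue={a}
  L4: def={z} ue={a}
  L5: def={e,g} ue={e}

Backward fixpoint:
  L0 li=∅ lo={a,e}
  L1 li={e} lo={e}
  L2 li={a,e} lo={a,e}
  L3 li={a,e} lo={e}
  L4 li={a,e} lo={e}
  L5 li={e} lo=∅

Interfere edges:
  a — {e,y,z}
  e — {a,g,y,z}
  g — {e}
  y — {a,e}
  z — {a,e}

Colouring:
  {a,e,y} pairwise interfere (3-clique) ⇒ χ ≥ 3
  assign a→c1 e→c0 g→c1 y→c2 z→c2 — no edge inside a register ⇒ χ ≤ 3
  χ = 3

Answer: 3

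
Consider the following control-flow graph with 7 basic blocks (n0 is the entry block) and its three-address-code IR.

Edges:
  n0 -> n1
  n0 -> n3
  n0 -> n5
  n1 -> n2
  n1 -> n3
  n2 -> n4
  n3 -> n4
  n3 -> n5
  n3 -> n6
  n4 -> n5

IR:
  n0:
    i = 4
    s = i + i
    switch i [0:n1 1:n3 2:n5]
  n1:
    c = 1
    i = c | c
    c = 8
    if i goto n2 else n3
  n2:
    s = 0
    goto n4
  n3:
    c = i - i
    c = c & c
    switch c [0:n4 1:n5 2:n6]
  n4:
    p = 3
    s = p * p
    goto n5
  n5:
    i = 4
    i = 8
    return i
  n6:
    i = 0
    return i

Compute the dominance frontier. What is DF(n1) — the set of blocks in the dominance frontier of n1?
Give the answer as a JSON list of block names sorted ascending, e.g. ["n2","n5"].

Answer: ["n3", "n4"]

Derivation:
idom tree: n1←n0 n2←n1 n3←n0 n4←n0 n5←n0 n6←n3
Dom∩ at merges:
  n3: preds {n0,n1}: {n0} ∩ {n0,n1} = {n0}; idom=n0
  n4: preds {n2,n3}: {n0,n1,n2} ∩ {n0,n3} = {n0}; idom=n0
  n5: preds {n0,n3,n4}: {n0} ∩ {n0,n3} ∩ {n0,n4} = {n0}; idom=n0

DF walk-up:
  join n3 pred n0: · stop@n0
  join n3 pred n1: n1 stop@n0
  join n4 pred n2: n2→n1 stop@n0
  join n4 pred n3: n3 stop@n0
  join n5 pred n0: · stop@n0
  join n5 pred n3: n3 stop@n0
  join n5 pred n4: n4 stop@n0
  n0 → ∅
  n1 → {n3,n4}
  n2 → {n4}
  n3 → {n4,n5}
  n4 → {n5}
  n5 → ∅
  n6 → ∅

DF(n1) = ["n3", "n4"]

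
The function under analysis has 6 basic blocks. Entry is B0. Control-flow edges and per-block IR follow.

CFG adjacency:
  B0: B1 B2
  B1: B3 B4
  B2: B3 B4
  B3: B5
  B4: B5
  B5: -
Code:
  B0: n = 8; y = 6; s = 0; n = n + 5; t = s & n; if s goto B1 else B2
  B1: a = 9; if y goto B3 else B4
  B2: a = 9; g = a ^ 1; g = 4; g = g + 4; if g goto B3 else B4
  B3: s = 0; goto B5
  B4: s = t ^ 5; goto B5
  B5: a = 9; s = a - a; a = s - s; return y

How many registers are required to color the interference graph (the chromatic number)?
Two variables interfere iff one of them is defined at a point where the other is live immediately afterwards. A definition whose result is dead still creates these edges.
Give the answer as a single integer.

Answer: 3

Analysis:
Per-block:
  B0: {n,s,t,y} / ∅
  B1: {a} / {y}
  B2: {a,g} / ∅
  B3: {s} / ∅
  B4: {s} / {t}
  B5: {a,s} / {y}

Liveness:
  B0 li=∅ lo={t,y}
  B1 li={t,y} lo={t,y}
  B2 li={t,y} lo={t,y}
  B3 li={y} lo={y}
  B4 li={t,y} lo={y}
  B5 li={y} lo=∅

Interfere edges:
  a — {t,y}
  g — {t,y}
  n — {s,y}
  s — {n,t,y}
  t — {a,g,s,y}
  y — {a,g,n,s,t}

Colouring:
  lower bound: {a,t,y} mutually conflict ⇒ χ ≥ 3
  assign a→c2 g→c2 n→c1 s→c2 t→c1 y→c0 — no edge inside a register ⇒ χ ≤ 3
  χ = 3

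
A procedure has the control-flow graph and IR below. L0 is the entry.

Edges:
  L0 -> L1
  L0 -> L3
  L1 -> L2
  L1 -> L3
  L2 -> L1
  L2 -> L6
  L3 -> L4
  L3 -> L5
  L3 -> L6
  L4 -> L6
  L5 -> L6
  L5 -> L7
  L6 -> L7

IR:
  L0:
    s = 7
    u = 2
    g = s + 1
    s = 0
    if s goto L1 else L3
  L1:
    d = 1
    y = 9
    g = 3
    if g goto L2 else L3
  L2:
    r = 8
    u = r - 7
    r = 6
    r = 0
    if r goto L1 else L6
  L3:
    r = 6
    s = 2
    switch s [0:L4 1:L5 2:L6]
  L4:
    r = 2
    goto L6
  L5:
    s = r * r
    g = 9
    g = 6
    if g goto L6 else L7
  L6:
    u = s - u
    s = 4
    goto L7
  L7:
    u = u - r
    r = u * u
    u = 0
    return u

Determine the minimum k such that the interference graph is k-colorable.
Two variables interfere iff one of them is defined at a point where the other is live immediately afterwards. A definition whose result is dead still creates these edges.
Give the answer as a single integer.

Answer: 4

Derivation:
Per-block:
  L0 def {g,s,u} use ∅
  L1 def {d,g,y} use ∅
  L2 def {r,u} use ∅
  L3 def {r,s} use ∅
  L4 def {r} use ∅
  L5 def {g,s} use {r}
  L6 def {s,u} use {s,u}
  L7 def {r,u} use {r,u}

Liveness:
  live L0: ∅→{s,u}
  live L1: {s,u}→{s,u}
  live L2: {s}→{r,s,u}
  live L3: {u}→{r,s,u}
  live L4: {s,u}→{r,s,u}
  live L5: {r,u}→{r,s,u}
  live L6: {r,s,u}→{r,u}
  live L7: {r,u}→∅

Interfere edges:
  d: {s,u}
  g: {r,s,u}
  r: {g,s,u}
  s: {d,g,r,u,y}
  u: {d,g,r,s,y}
  y: {s,u}

Chromatic number:
  lower bound: {g,r,s,u} mutually conflict ⇒ χ ≥ 4
  assign d→c2 g→c2 r→c3 s→c0 u→c1 y→c2 — no edge inside a register ⇒ χ ≤ 4
  χ = 4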